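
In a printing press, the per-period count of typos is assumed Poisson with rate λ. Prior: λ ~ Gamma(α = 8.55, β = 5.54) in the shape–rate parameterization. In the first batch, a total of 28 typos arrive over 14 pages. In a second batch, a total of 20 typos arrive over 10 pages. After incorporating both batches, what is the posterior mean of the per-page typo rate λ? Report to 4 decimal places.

1.9144

With a Gamma(shape α, rate β) prior, the Poisson likelihood is conjugate: the posterior is Gamma(α + ΣXᵢ, β + n).
After batch 1: Gamma(α+S, β+n) = Gamma(8.55+28, 5.54+14) = Gamma(36.55, 19.54).
After batch 2: Gamma(α+S, β+n) = Gamma(36.55+20, 19.54+10) = Gamma(56.55, 29.54).
Posterior mean = α/β = 56.55/29.54 = 1.9144.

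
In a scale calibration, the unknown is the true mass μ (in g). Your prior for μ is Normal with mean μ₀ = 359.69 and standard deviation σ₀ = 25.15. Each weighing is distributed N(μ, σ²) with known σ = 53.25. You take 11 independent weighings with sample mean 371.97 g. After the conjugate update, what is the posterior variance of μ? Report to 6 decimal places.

183.141051

For Normal data with known variance σ², a Normal(μ₀, σ₀²) prior on μ is conjugate. Posterior precision = 1/σ₀² + n/σ²; posterior mean is the precision-weighted average of μ₀ and x̄.
σ₀² = 25.15² = 632.5225, σ² = 53.25² = 2835.5625; σ² + n·σ₀² = 2835.5625 + 11·632.5225 = 9793.31.
Posterior precision = 1/σ₀² + n/σ² = 1/632.5225 + 11/2835.5625 = (σ² + n·σ₀²)/(σ₀²σ²) = 9793.31/(632.5225·2835.5625); posterior variance σₙ² = σ₀²σ²/(σ² + n·σ₀²) = 632.5225·2835.5625/9793.31 = 183.141051.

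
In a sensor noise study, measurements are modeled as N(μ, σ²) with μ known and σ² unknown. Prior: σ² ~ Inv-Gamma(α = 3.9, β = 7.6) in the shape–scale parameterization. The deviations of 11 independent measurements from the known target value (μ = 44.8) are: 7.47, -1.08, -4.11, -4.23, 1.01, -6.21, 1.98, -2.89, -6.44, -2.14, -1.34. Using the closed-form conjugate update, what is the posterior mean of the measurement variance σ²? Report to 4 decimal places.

With known mean μ and an Inverse-Gamma(α, β) prior on σ², the Normal likelihood is conjugate: posterior is Inv-Gamma(α + n/2, β + Σ(xᵢ−μ)²/2).
Σ(xᵢ−μ)² = (7.47)² + (-1.08)² + (-4.11)² + (-4.23)² + (1.01)² + (-6.21)² + (1.98)² + (-2.89)² + (-6.44)² + (-2.14)² + (-1.34)² = 191.4578.
Posterior: Inv-Gamma(3.9 + 11/2, 7.6 + 191.4578/2) = Inv-Gamma(9.40, 103.32890).
E[σ²|data] = β/(α−1) = 103.32890/8.40 = 12.3011.

12.3011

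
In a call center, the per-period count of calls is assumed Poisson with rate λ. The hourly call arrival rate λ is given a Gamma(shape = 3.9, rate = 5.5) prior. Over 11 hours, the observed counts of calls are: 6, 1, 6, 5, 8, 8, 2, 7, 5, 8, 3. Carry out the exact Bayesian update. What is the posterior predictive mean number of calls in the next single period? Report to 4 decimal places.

3.8121

With a Gamma(shape α, rate β) prior, the Poisson likelihood is conjugate: the posterior is Gamma(α + ΣXᵢ, β + n).
Sum of counts S = 59 over n = 11 hours.
Posterior: Gamma(α+S, β+n) = Gamma(3.9+59, 5.5+11) = Gamma(62.9, 16.5).
The predictive distribution for one future period is NegBinom with mean α/β = 3.8121.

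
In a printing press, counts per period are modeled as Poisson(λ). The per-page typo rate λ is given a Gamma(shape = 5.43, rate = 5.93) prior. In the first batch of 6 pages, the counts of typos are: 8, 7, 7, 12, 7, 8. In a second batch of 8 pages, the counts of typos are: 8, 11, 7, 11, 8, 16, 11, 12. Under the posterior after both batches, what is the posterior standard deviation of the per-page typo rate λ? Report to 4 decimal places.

With a Gamma(shape α, rate β) prior, the Poisson likelihood is conjugate: the posterior is Gamma(α + ΣXᵢ, β + n).
Batch 1: sum of counts S = 49 over n = 6 pages.
After batch 1: Gamma(α+S, β+n) = Gamma(5.43+49, 5.93+6) = Gamma(54.43, 11.93).
Batch 2: sum of counts S = 84 over n = 8 pages.
After batch 2: Gamma(α+S, β+n) = Gamma(54.43+84, 11.93+8) = Gamma(138.43, 19.93).
SD = √α/β = √138.43/19.93 = 0.5903.

0.5903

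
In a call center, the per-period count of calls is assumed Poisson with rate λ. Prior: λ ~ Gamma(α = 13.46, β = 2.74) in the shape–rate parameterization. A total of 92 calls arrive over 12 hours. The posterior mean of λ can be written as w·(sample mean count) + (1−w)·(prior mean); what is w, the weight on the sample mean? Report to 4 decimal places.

With a Gamma(shape α, rate β) prior, the Poisson likelihood is conjugate: the posterior is Gamma(α + ΣXᵢ, β + n).
Posterior mean = (α₀+S)/(β₀+n) = [n/(β₀+n)]·(S/n) + [β₀/(β₀+n)]·(α₀/β₀), so only n and β₀ enter the weight.
Weight on data w = n/(β₀+n) = 12/(2.74+12) = 12/14.74 = 0.8141.

0.8141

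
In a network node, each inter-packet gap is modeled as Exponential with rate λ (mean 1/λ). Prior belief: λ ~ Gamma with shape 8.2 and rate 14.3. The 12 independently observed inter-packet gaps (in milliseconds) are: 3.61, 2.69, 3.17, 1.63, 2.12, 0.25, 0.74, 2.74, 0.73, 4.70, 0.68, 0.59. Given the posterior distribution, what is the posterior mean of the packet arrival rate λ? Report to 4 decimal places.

With a Gamma(shape α, rate β) prior on the exponential rate λ, the posterior after n observations with total T = Σxᵢ is Gamma(α+n, β+T).
Sum of observations T = 23.65 milliseconds; n = 12.
Posterior: Gamma(8.2+12, 14.3+23.65) = Gamma(20.2, 37.95).
Posterior mean of λ = α/β = 20.2/37.95 = 0.5323.

0.5323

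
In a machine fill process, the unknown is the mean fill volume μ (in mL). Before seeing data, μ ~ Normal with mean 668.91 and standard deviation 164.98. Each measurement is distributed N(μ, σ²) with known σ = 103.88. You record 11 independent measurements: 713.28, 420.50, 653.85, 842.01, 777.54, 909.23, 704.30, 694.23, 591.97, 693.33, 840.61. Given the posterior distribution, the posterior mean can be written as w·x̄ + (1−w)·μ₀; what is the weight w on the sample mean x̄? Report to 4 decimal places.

0.9652

For Normal data with known variance σ², a Normal(μ₀, σ₀²) prior on μ is conjugate. Posterior precision = 1/σ₀² + n/σ²; posterior mean is the precision-weighted average of μ₀ and x̄.
σ₀² = 164.98² = 27218.4004, σ² = 103.88² = 10791.0544. Prior precision 1/σ₀² = 1/27218.4004; data precision n/σ² = 11/10791.0544.
w = (n/σ²)/(1/σ₀² + n/σ²) = n·σ₀²/(σ² + n·σ₀²) = 11·27218.4004/(10791.0544 + 11·27218.4004) = 299402.4044/310193.4588 = 0.9652.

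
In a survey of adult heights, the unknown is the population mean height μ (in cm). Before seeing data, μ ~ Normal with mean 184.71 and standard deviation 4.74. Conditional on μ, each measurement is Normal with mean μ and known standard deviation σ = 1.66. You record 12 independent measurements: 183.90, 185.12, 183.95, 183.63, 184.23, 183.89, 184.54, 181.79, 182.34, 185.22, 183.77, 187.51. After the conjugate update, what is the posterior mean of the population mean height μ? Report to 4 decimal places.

184.1631

For Normal data with known variance σ², a Normal(μ₀, σ₀²) prior on μ is conjugate. Posterior precision = 1/σ₀² + n/σ²; posterior mean is the precision-weighted average of μ₀ and x̄.
Σxᵢ = 183.90 + 185.12 + 183.95 + 183.63 + 184.23 + 183.89 + 184.54 + 181.79 + 182.34 + 185.22 + 183.77 + 187.51 = 2209.89, so n·x̄ = 2209.89.
σ₀² = 4.74² = 22.4676, σ² = 1.66² = 2.7556; σ² + n·σ₀² = 2.7556 + 12·22.4676 = 272.3668.
Posterior mean = (μ₀/σ₀² + n·x̄/σ²)/(1/σ₀² + n/σ²) = (σ²·μ₀ + σ₀²·n·x̄)/(σ² + n·σ₀²) = (2.7556·184.71 + 22.4676·2209.89)/272.3668 = 50159.91144/272.3668 = 184.1631.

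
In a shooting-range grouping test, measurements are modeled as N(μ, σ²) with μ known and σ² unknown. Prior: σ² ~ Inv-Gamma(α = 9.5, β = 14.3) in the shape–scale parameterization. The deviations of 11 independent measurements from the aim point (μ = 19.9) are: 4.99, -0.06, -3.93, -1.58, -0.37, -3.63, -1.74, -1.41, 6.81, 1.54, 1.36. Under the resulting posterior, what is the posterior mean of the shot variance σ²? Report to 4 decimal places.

5.0133

With known mean μ and an Inverse-Gamma(α, β) prior on σ², the Normal likelihood is conjugate: posterior is Inv-Gamma(α + n/2, β + Σ(xᵢ−μ)²/2).
Σ(xᵢ−μ)² = (4.99)² + (-0.06)² + (-3.93)² + (-1.58)² + (-0.37)² + (-3.63)² + (-1.74)² + (-1.41)² + (6.81)² + (1.54)² + (1.36)² = 111.7718.
Posterior: Inv-Gamma(9.5 + 11/2, 14.3 + 111.7718/2) = Inv-Gamma(15.00, 70.18590).
E[σ²|data] = β/(α−1) = 70.18590/14.00 = 5.0133.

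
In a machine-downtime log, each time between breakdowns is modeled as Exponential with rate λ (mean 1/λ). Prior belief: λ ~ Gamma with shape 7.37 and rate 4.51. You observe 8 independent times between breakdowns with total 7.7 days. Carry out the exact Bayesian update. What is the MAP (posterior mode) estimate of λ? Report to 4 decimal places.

With a Gamma(shape α, rate β) prior on the exponential rate λ, the posterior after n observations with total T = Σxᵢ is Gamma(α+n, β+T).
Posterior: Gamma(7.37+8, 4.51+7.7) = Gamma(15.37, 12.21).
Mode = (α−1)/β = 1.1769.

1.1769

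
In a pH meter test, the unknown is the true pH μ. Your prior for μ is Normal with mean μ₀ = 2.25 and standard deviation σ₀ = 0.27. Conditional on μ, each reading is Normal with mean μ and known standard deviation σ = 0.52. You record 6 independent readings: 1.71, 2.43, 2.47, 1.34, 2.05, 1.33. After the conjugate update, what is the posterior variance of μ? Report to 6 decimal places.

For Normal data with known variance σ², a Normal(μ₀, σ₀²) prior on μ is conjugate. Posterior precision = 1/σ₀² + n/σ²; posterior mean is the precision-weighted average of μ₀ and x̄.
σ₀² = 0.27² = 0.0729, σ² = 0.52² = 0.2704; σ² + n·σ₀² = 0.2704 + 6·0.0729 = 0.7078.
Posterior precision = 1/σ₀² + n/σ² = 1/0.0729 + 6/0.2704 = (σ² + n·σ₀²)/(σ₀²σ²) = 0.7078/(0.0729·0.2704); posterior variance σₙ² = σ₀²σ²/(σ² + n·σ₀²) = 0.0729·0.2704/0.7078 = 0.027850.

0.027850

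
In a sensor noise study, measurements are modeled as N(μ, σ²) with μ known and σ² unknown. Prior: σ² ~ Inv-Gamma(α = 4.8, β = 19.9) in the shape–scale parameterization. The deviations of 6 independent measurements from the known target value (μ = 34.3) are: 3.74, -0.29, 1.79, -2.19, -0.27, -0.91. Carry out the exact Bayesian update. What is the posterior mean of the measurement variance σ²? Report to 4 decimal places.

With known mean μ and an Inverse-Gamma(α, β) prior on σ², the Normal likelihood is conjugate: posterior is Inv-Gamma(α + n/2, β + Σ(xᵢ−μ)²/2).
Σ(xᵢ−μ)² = (3.74)² + (-0.29)² + (1.79)² + (-2.19)² + (-0.27)² + (-0.91)² = 22.9729.
Posterior: Inv-Gamma(4.8 + 6/2, 19.9 + 22.9729/2) = Inv-Gamma(7.80, 31.38645).
E[σ²|data] = β/(α−1) = 31.38645/6.80 = 4.6157.

4.6157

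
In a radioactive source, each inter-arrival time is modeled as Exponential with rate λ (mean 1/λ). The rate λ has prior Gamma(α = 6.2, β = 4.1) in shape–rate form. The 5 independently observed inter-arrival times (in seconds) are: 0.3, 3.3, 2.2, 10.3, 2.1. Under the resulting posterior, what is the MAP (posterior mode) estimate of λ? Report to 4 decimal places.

With a Gamma(shape α, rate β) prior on the exponential rate λ, the posterior after n observations with total T = Σxᵢ is Gamma(α+n, β+T).
Sum of observations T = 18.2 seconds; n = 5.
Posterior: Gamma(6.2+5, 4.1+18.2) = Gamma(11.2, 22.3).
Mode = (α−1)/β = 0.4574.

0.4574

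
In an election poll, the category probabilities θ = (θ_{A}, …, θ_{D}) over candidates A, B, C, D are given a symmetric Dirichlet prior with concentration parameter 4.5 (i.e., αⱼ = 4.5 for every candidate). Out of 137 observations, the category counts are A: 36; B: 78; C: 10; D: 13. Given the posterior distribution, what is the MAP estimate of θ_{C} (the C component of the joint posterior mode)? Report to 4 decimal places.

The Dirichlet prior is conjugate to the Multinomial likelihood: each posterior αⱼ = prior αⱼ + observed count nⱼ.
Posterior concentration: (40.5, 82.5, 14.5, 17.5), total = 155.0.
Joint mode component: (α_{C}−1)/(Σα−K) = 13.5/151.0 = 0.0894.

0.0894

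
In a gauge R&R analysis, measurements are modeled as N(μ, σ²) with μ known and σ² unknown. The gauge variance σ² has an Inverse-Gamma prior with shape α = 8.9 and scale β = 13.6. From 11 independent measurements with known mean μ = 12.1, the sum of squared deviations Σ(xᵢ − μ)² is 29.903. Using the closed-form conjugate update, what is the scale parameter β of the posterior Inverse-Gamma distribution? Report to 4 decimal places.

With known mean μ and an Inverse-Gamma(α, β) prior on σ², the Normal likelihood is conjugate: posterior is Inv-Gamma(α + n/2, β + Σ(xᵢ−μ)²/2).
Posterior: Inv-Gamma(8.9 + 11/2, 13.6 + 29.903/2) = Inv-Gamma(14.40, 28.5515).
Posterior β = 28.5515.

28.5515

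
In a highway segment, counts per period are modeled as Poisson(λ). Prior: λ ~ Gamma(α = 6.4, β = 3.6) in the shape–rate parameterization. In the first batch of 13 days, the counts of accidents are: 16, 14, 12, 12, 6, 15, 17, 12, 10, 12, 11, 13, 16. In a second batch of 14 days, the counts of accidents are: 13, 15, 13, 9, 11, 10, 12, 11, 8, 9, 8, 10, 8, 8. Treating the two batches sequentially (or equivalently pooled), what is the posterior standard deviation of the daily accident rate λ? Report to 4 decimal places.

0.5822

With a Gamma(shape α, rate β) prior, the Poisson likelihood is conjugate: the posterior is Gamma(α + ΣXᵢ, β + n).
Batch 1: sum of counts S = 166 over n = 13 days.
After batch 1: Gamma(α+S, β+n) = Gamma(6.4+166, 3.6+13) = Gamma(172.4, 16.6).
Batch 2: sum of counts S = 145 over n = 14 days.
After batch 2: Gamma(α+S, β+n) = Gamma(172.4+145, 16.6+14) = Gamma(317.4, 30.6).
SD = √α/β = √317.4/30.6 = 0.5822.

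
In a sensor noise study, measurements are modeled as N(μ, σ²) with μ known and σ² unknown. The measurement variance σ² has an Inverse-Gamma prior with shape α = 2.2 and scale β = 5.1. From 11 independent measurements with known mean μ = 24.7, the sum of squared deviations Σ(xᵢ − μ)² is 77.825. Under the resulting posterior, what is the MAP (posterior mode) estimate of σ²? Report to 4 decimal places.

With known mean μ and an Inverse-Gamma(α, β) prior on σ², the Normal likelihood is conjugate: posterior is Inv-Gamma(α + n/2, β + Σ(xᵢ−μ)²/2).
Posterior: Inv-Gamma(2.2 + 11/2, 5.1 + 77.825/2) = Inv-Gamma(7.70, 44.0125).
Mode = β/(α+1) = 44.0125/8.70 = 5.0589.

5.0589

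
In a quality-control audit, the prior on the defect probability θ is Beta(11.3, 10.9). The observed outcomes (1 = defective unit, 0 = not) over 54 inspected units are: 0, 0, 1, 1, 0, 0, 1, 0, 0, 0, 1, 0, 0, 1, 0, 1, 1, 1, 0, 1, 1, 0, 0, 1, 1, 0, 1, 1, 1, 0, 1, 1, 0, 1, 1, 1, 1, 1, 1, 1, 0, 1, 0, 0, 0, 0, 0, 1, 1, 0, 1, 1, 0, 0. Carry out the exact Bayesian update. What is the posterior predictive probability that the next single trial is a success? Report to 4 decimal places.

The Beta prior is conjugate to a Binomial/Bernoulli likelihood; the update adds successes to α and failures to β.
Posterior: Beta(α+k, β+n−k) = Beta(11.3+29, 10.9+25) = Beta(40.3, 35.9).
For a single future Bernoulli trial, P(success | data) = α/(α+β) = 0.5289.

0.5289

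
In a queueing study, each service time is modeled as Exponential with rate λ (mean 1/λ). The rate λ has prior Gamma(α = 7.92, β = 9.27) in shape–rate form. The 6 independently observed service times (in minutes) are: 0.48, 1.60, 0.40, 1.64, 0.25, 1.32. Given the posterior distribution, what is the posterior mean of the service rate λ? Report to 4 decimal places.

0.9305

With a Gamma(shape α, rate β) prior on the exponential rate λ, the posterior after n observations with total T = Σxᵢ is Gamma(α+n, β+T).
Sum of observations T = 5.69 minutes; n = 6.
Posterior: Gamma(7.92+6, 9.27+5.69) = Gamma(13.92, 14.96).
Posterior mean of λ = α/β = 13.92/14.96 = 0.9305.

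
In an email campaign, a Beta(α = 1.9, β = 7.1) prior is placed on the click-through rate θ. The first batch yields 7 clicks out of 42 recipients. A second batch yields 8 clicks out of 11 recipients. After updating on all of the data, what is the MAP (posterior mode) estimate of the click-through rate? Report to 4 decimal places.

0.2650

The Beta prior is conjugate to a Binomial/Bernoulli likelihood; the update adds successes to α and failures to β.
After batch 1: Beta(1.9+7, 7.1+35) = Beta(8.9, 42.1).
After batch 2: Beta(8.9+8, 42.1+3) = Beta(16.9, 45.1).
Mode of Beta(a,b) for a,b>1 is (a−1)/(a+b−2) = 15.9/60.0 = 0.2650.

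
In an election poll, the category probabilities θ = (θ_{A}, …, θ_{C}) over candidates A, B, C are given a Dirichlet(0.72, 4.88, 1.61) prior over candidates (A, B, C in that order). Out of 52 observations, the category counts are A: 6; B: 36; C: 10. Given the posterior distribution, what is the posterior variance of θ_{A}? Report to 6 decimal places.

The Dirichlet prior is conjugate to the Multinomial likelihood: each posterior αⱼ = prior αⱼ + observed count nⱼ.
Posterior concentration: (6.72, 40.88, 11.61), total = 59.21.
Var[θ_j] = α_j(Σα−α_j)/((Σα)²(Σα+1)) = 6.72·52.49/(59.21²·60.21) = 0.001671.

0.001671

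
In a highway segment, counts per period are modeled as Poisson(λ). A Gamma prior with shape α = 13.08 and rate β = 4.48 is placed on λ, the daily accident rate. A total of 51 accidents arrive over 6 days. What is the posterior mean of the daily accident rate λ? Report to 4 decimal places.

With a Gamma(shape α, rate β) prior, the Poisson likelihood is conjugate: the posterior is Gamma(α + ΣXᵢ, β + n).
Posterior: Gamma(α+S, β+n) = Gamma(13.08+51, 4.48+6) = Gamma(64.08, 10.48).
Posterior mean = α/β = 64.08/10.48 = 6.1145.

6.1145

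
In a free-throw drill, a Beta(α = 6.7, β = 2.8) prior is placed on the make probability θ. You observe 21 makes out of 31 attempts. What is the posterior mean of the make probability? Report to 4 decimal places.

The Beta prior is conjugate to a Binomial/Bernoulli likelihood; the update adds successes to α and failures to β.
Posterior: Beta(α+k, β+n−k) = Beta(6.7+21, 2.8+10) = Beta(27.7, 12.8).
Posterior mean = α/(α+β) = 27.7/40.5 = 0.6840.

0.6840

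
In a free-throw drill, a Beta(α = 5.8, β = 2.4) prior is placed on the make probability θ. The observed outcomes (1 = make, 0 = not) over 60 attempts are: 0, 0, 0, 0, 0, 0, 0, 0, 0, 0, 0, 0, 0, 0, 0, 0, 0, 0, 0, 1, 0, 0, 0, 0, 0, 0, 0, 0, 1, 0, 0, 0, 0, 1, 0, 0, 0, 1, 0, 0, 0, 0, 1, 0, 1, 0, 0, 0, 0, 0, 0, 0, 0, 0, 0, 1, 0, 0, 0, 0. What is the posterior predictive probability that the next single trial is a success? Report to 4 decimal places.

The Beta prior is conjugate to a Binomial/Bernoulli likelihood; the update adds successes to α and failures to β.
Posterior: Beta(α+k, β+n−k) = Beta(5.8+7, 2.4+53) = Beta(12.8, 55.4).
For a single future Bernoulli trial, P(success | data) = α/(α+β) = 0.1877.

0.1877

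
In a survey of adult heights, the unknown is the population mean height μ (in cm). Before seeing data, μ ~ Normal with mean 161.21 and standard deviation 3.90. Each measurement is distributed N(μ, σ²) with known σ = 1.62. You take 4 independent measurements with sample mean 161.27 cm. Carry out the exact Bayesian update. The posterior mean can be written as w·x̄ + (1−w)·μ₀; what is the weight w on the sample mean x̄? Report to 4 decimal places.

For Normal data with known variance σ², a Normal(μ₀, σ₀²) prior on μ is conjugate. Posterior precision = 1/σ₀² + n/σ²; posterior mean is the precision-weighted average of μ₀ and x̄.
σ₀² = 3.90² = 15.21, σ² = 1.62² = 2.6244. Prior precision 1/σ₀² = 1/15.21; data precision n/σ² = 4/2.6244.
w = (n/σ²)/(1/σ₀² + n/σ²) = n·σ₀²/(σ² + n·σ₀²) = 4·15.21/(2.6244 + 4·15.21) = 60.84/63.4644 = 0.9586.

0.9586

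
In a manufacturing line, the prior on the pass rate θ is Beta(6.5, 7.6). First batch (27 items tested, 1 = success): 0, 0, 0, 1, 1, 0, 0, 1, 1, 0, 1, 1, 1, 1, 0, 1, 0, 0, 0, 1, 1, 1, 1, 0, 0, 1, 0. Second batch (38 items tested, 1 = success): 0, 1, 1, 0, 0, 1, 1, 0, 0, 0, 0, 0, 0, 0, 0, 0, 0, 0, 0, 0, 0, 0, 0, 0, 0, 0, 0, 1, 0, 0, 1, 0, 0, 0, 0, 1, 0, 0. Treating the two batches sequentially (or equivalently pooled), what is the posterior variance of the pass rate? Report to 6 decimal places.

The Beta prior is conjugate to a Binomial/Bernoulli likelihood; the update adds successes to α and failures to β.
After batch 1: Beta(6.5+14, 7.6+13) = Beta(20.5, 20.6).
After batch 2: Beta(20.5+7, 20.6+31) = Beta(27.5, 51.6).
Var = αβ/((α+β)²(α+β+1)) = 27.5·51.6/(79.1²·80.1) = 0.002831.

0.002831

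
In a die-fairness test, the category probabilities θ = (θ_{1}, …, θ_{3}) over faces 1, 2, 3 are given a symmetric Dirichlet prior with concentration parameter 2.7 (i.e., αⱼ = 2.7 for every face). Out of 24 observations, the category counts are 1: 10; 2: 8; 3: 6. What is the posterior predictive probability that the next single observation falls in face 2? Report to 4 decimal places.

The Dirichlet prior is conjugate to the Multinomial likelihood: each posterior αⱼ = prior αⱼ + observed count nⱼ.
Posterior concentration: (12.7, 10.7, 8.7), total = 32.1.
P(next = 2 | data) = α_{2}/Σα = 0.3333.

0.3333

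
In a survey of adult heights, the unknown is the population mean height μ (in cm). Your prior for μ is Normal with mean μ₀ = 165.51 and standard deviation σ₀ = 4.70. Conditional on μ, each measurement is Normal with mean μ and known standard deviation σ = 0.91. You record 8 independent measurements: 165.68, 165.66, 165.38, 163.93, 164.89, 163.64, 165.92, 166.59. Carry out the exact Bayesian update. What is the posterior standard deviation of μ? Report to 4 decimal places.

0.3210

For Normal data with known variance σ², a Normal(μ₀, σ₀²) prior on μ is conjugate. Posterior precision = 1/σ₀² + n/σ²; posterior mean is the precision-weighted average of μ₀ and x̄.
σ₀² = 4.70² = 22.09, σ² = 0.91² = 0.8281; σ² + n·σ₀² = 0.8281 + 8·22.09 = 177.5481.
Posterior precision = 1/σ₀² + n/σ² = 1/22.09 + 8/0.8281 = (σ² + n·σ₀²)/(σ₀²σ²) = 177.5481/(22.09·0.8281); posterior variance σₙ² = σ₀²σ²/(σ² + n·σ₀²) = 22.09·0.8281/177.5481 = 0.103030.
Posterior SD = √σₙ² = √(22.09·0.8281/177.5481) = 0.3210.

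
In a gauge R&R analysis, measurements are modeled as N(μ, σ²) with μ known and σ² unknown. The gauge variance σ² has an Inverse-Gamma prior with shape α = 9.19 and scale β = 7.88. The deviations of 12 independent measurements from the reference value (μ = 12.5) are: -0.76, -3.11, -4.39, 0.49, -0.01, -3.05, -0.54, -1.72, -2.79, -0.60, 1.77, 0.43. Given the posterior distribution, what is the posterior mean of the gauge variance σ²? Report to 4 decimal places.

2.4502

With known mean μ and an Inverse-Gamma(α, β) prior on σ², the Normal likelihood is conjugate: posterior is Inv-Gamma(α + n/2, β + Σ(xᵢ−μ)²/2).
Σ(xᵢ−μ)² = (-0.76)² + (-3.11)² + (-4.39)² + (0.49)² + (-0.01)² + (-3.05)² + (-0.54)² + (-1.72)² + (-2.79)² + (-0.60)² + (1.77)² + (0.43)² = 53.7764.
Posterior: Inv-Gamma(9.19 + 12/2, 7.88 + 53.7764/2) = Inv-Gamma(15.19, 34.76820).
E[σ²|data] = β/(α−1) = 34.76820/14.19 = 2.4502.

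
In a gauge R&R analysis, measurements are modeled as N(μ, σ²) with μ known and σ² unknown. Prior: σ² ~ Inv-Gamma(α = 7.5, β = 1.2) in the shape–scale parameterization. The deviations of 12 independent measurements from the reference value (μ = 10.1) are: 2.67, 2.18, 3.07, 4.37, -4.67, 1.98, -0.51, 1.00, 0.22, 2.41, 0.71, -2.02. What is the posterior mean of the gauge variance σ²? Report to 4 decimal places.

With known mean μ and an Inverse-Gamma(α, β) prior on σ², the Normal likelihood is conjugate: posterior is Inv-Gamma(α + n/2, β + Σ(xᵢ−μ)²/2).
Σ(xᵢ−μ)² = (2.67)² + (2.18)² + (3.07)² + (4.37)² + (-4.67)² + (1.98)² + (-0.51)² + (1.00)² + (0.22)² + (2.41)² + (0.71)² + (-2.02)² = 77.8335.
Posterior: Inv-Gamma(7.5 + 12/2, 1.2 + 77.8335/2) = Inv-Gamma(13.50, 40.11675).
E[σ²|data] = β/(α−1) = 40.11675/12.50 = 3.2093.

3.2093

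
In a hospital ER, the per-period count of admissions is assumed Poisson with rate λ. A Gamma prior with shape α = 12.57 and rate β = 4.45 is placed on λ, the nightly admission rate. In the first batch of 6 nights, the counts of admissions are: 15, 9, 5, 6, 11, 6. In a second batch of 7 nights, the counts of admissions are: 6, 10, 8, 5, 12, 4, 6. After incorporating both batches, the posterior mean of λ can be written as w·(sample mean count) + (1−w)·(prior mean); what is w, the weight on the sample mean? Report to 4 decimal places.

With a Gamma(shape α, rate β) prior, the Poisson likelihood is conjugate: the posterior is Gamma(α + ΣXᵢ, β + n).
Total number of nights: n = 6 + 7 = 13.
Posterior mean = (α₀+S)/(β₀+n) = [n/(β₀+n)]·(S/n) + [β₀/(β₀+n)]·(α₀/β₀), so only n and β₀ enter the weight.
Weight on data w = n/(β₀+n) = 13/(4.45+13) = 13/17.45 = 0.7450.

0.7450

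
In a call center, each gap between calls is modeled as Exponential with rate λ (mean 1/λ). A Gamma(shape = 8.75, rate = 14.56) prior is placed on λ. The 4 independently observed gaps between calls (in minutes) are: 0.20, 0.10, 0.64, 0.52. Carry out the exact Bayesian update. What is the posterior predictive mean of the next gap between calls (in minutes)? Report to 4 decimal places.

With a Gamma(shape α, rate β) prior on the exponential rate λ, the posterior after n observations with total T = Σxᵢ is Gamma(α+n, β+T).
Sum of observations T = 1.46 minutes; n = 4.
Posterior: Gamma(8.75+4, 14.56+1.46) = Gamma(12.75, 16.02).
The predictive distribution for the next observation is Lomax; its mean is β/(α−1) = 16.02/11.75 = 1.3634.

1.3634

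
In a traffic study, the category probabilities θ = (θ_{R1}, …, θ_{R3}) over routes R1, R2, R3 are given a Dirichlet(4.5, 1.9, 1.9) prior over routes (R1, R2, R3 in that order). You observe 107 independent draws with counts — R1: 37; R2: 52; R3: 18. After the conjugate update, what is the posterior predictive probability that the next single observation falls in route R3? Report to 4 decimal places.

0.1726

The Dirichlet prior is conjugate to the Multinomial likelihood: each posterior αⱼ = prior αⱼ + observed count nⱼ.
Posterior concentration: (41.5, 53.9, 19.9), total = 115.3.
P(next = R3 | data) = α_{R3}/Σα = 0.1726.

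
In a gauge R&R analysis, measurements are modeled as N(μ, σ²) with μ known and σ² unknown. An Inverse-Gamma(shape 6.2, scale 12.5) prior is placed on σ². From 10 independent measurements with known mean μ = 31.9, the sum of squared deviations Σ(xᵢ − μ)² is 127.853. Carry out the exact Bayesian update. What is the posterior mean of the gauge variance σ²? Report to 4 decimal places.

With known mean μ and an Inverse-Gamma(α, β) prior on σ², the Normal likelihood is conjugate: posterior is Inv-Gamma(α + n/2, β + Σ(xᵢ−μ)²/2).
Posterior: Inv-Gamma(6.2 + 10/2, 12.5 + 127.853/2) = Inv-Gamma(11.20, 76.4265).
E[σ²|data] = β/(α−1) = 76.4265/10.20 = 7.4928.

7.4928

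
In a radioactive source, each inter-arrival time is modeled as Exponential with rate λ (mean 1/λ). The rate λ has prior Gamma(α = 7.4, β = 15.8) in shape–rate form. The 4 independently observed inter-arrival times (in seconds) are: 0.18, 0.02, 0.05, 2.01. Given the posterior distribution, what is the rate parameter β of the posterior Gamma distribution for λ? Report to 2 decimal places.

With a Gamma(shape α, rate β) prior on the exponential rate λ, the posterior after n observations with total T = Σxᵢ is Gamma(α+n, β+T).
Sum of observations T = 2.26 seconds; n = 4.
Posterior: Gamma(7.4+4, 15.8+2.26) = Gamma(11.4, 18.06).
Posterior β = 18.06.

18.06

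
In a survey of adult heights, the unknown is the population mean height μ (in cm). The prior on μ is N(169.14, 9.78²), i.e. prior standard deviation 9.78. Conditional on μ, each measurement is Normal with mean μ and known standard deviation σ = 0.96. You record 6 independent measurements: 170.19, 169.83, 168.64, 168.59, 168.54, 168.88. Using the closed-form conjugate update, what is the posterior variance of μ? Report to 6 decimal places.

For Normal data with known variance σ², a Normal(μ₀, σ₀²) prior on μ is conjugate. Posterior precision = 1/σ₀² + n/σ²; posterior mean is the precision-weighted average of μ₀ and x̄.
σ₀² = 9.78² = 95.6484, σ² = 0.96² = 0.9216; σ² + n·σ₀² = 0.9216 + 6·95.6484 = 574.812.
Posterior precision = 1/σ₀² + n/σ² = 1/95.6484 + 6/0.9216 = (σ² + n·σ₀²)/(σ₀²σ²) = 574.812/(95.6484·0.9216); posterior variance σₙ² = σ₀²σ²/(σ² + n·σ₀²) = 95.6484·0.9216/574.812 = 0.153354.

0.153354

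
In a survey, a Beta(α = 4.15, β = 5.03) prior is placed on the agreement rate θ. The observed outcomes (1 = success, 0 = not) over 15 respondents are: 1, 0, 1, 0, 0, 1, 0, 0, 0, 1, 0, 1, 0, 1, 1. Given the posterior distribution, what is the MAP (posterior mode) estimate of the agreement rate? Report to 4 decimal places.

The Beta prior is conjugate to a Binomial/Bernoulli likelihood; the update adds successes to α and failures to β.
Posterior: Beta(α+k, β+n−k) = Beta(4.15+7, 5.03+8) = Beta(11.15, 13.03).
Mode of Beta(a,b) for a,b>1 is (a−1)/(a+b−2) = 10.15/22.18 = 0.4576.

0.4576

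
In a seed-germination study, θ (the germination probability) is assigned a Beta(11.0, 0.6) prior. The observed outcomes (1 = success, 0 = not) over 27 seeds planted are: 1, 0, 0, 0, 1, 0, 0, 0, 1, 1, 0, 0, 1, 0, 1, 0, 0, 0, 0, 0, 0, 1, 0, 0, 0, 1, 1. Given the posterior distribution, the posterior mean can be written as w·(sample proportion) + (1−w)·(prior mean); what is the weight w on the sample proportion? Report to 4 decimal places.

The Beta prior is conjugate to a Binomial/Bernoulli likelihood; the update adds successes to α and failures to β.
Posterior mean = (α₀+k)/(α₀+β₀+n) = [n/(α₀+β₀+n)]·(k/n) + [(α₀+β₀)/(α₀+β₀+n)]·α₀/(α₀+β₀), so only n and the prior enter the weight.
The weight on the data is w = n/(α₀+β₀+n) = 27/(11.0+0.6+27) = 27/38.6 = 0.6995.

0.6995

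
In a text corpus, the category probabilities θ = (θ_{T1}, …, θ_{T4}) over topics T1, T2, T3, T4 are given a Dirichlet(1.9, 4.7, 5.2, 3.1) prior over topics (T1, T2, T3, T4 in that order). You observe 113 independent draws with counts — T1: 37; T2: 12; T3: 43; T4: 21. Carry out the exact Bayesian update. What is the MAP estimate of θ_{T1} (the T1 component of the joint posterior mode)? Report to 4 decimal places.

The Dirichlet prior is conjugate to the Multinomial likelihood: each posterior αⱼ = prior αⱼ + observed count nⱼ.
Posterior concentration: (38.9, 16.7, 48.2, 24.1), total = 127.9.
Joint mode component: (α_{T1}−1)/(Σα−K) = 37.9/123.9 = 0.3059.

0.3059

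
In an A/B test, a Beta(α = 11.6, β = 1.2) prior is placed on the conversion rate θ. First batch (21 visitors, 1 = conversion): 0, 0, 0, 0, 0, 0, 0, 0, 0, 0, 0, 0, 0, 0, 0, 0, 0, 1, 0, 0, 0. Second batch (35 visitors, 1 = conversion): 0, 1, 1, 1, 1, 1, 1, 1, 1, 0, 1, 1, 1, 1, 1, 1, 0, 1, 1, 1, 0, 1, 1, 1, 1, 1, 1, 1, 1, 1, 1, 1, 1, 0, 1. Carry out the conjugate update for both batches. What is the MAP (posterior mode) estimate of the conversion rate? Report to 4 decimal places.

The Beta prior is conjugate to a Binomial/Bernoulli likelihood; the update adds successes to α and failures to β.
After batch 1: Beta(11.6+1, 1.2+20) = Beta(12.6, 21.2).
After batch 2: Beta(12.6+30, 21.2+5) = Beta(42.6, 26.2).
Mode of Beta(a,b) for a,b>1 is (a−1)/(a+b−2) = 41.6/66.8 = 0.6228.

0.6228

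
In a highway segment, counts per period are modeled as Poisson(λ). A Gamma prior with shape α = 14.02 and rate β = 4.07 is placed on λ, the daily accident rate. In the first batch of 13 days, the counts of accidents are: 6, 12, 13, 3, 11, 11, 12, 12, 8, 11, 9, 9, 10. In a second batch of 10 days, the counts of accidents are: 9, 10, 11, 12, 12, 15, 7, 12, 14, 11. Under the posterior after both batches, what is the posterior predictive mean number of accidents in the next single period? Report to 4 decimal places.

9.3838

With a Gamma(shape α, rate β) prior, the Poisson likelihood is conjugate: the posterior is Gamma(α + ΣXᵢ, β + n).
Batch 1: sum of counts S = 127 over n = 13 days.
After batch 1: Gamma(α+S, β+n) = Gamma(14.02+127, 4.07+13) = Gamma(141.02, 17.07).
Batch 2: sum of counts S = 113 over n = 10 days.
After batch 2: Gamma(α+S, β+n) = Gamma(141.02+113, 17.07+10) = Gamma(254.02, 27.07).
The predictive distribution for one future period is NegBinom with mean α/β = 9.3838.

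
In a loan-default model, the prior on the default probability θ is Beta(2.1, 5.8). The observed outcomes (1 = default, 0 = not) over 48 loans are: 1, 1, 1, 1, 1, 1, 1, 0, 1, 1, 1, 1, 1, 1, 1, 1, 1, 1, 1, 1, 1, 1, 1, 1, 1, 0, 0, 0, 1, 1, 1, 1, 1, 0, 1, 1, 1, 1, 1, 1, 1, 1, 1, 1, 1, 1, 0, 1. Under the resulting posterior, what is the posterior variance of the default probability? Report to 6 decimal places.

The Beta prior is conjugate to a Binomial/Bernoulli likelihood; the update adds successes to α and failures to β.
Posterior: Beta(α+k, β+n−k) = Beta(2.1+42, 5.8+6) = Beta(44.1, 11.8).
Var = αβ/((α+β)²(α+β+1)) = 44.1·11.8/(55.9²·56.9) = 0.002927.

0.002927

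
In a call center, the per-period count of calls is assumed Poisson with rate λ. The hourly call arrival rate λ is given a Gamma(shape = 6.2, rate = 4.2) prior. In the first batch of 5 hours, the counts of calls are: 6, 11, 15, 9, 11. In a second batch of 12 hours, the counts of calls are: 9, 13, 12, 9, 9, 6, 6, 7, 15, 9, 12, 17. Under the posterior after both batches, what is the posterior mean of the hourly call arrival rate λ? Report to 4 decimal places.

8.5943

With a Gamma(shape α, rate β) prior, the Poisson likelihood is conjugate: the posterior is Gamma(α + ΣXᵢ, β + n).
Batch 1: sum of counts S = 52 over n = 5 hours.
After batch 1: Gamma(α+S, β+n) = Gamma(6.2+52, 4.2+5) = Gamma(58.2, 9.2).
Batch 2: sum of counts S = 124 over n = 12 hours.
After batch 2: Gamma(α+S, β+n) = Gamma(58.2+124, 9.2+12) = Gamma(182.2, 21.2).
Posterior mean = α/β = 182.2/21.2 = 8.5943.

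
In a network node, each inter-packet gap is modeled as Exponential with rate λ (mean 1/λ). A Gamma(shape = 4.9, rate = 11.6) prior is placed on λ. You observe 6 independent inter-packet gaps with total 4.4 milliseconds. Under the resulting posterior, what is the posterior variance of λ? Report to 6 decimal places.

0.042578

With a Gamma(shape α, rate β) prior on the exponential rate λ, the posterior after n observations with total T = Σxᵢ is Gamma(α+n, β+T).
Posterior: Gamma(4.9+6, 11.6+4.4) = Gamma(10.9, 16.0).
Var = α/β² = 0.042578.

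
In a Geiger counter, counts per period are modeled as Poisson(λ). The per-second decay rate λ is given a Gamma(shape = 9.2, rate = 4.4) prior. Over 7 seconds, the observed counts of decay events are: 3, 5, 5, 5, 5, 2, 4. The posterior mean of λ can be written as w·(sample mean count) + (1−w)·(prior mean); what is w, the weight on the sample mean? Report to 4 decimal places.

0.6140

With a Gamma(shape α, rate β) prior, the Poisson likelihood is conjugate: the posterior is Gamma(α + ΣXᵢ, β + n).
Posterior mean = (α₀+S)/(β₀+n) = [n/(β₀+n)]·(S/n) + [β₀/(β₀+n)]·(α₀/β₀), so only n and β₀ enter the weight.
Weight on data w = n/(β₀+n) = 7/(4.4+7) = 7/11.4 = 0.6140.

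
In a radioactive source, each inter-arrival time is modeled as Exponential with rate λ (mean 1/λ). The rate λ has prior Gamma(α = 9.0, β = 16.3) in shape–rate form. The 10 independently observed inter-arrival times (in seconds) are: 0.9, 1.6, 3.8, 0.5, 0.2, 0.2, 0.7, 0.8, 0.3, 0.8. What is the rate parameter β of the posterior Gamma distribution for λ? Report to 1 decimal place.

26.1

With a Gamma(shape α, rate β) prior on the exponential rate λ, the posterior after n observations with total T = Σxᵢ is Gamma(α+n, β+T).
Sum of observations T = 9.8 seconds; n = 10.
Posterior: Gamma(9.0+10, 16.3+9.8) = Gamma(19.0, 26.1).
Posterior β = 26.1.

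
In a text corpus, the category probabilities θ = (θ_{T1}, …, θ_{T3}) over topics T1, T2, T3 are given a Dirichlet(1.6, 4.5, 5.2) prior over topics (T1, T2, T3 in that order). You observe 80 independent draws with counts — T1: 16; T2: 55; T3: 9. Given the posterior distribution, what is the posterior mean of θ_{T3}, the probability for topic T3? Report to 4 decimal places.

0.1555

The Dirichlet prior is conjugate to the Multinomial likelihood: each posterior αⱼ = prior αⱼ + observed count nⱼ.
Posterior concentration: (17.6, 59.5, 14.2), total = 91.3.
E[θ_{T3}|data] = α_{T3}/Σα = 14.2/91.3 = 0.1555.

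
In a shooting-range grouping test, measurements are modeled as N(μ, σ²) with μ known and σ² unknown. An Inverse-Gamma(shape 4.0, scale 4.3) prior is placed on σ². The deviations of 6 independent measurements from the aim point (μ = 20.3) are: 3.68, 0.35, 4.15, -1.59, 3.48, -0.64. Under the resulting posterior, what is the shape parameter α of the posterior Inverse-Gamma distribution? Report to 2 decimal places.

With known mean μ and an Inverse-Gamma(α, β) prior on σ², the Normal likelihood is conjugate: posterior is Inv-Gamma(α + n/2, β + Σ(xᵢ−μ)²/2).
Σ(xᵢ−μ)² = (3.68)² + (0.35)² + (4.15)² + (-1.59)² + (3.48)² + (-0.64)² = 45.9355.
Posterior: Inv-Gamma(4.0 + 6/2, 4.3 + 45.9355/2) = Inv-Gamma(7.00, 27.26775).
Posterior α = 7.00.

7.00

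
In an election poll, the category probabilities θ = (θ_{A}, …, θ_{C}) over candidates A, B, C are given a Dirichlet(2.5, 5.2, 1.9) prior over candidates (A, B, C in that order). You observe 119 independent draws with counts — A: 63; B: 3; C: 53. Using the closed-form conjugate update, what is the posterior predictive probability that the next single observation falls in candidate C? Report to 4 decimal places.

The Dirichlet prior is conjugate to the Multinomial likelihood: each posterior αⱼ = prior αⱼ + observed count nⱼ.
Posterior concentration: (65.5, 8.2, 54.9), total = 128.6.
P(next = C | data) = α_{C}/Σα = 0.4269.

0.4269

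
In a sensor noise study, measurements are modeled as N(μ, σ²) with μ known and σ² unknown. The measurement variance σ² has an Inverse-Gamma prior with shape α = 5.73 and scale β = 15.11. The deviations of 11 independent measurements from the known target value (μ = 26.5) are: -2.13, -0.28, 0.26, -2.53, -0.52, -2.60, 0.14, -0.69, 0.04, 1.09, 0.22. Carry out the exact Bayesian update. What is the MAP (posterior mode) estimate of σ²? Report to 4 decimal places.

2.0469

With known mean μ and an Inverse-Gamma(α, β) prior on σ², the Normal likelihood is conjugate: posterior is Inv-Gamma(α + n/2, β + Σ(xᵢ−μ)²/2).
Σ(xᵢ−μ)² = (-2.13)² + (-0.28)² + (0.26)² + (-2.53)² + (-0.52)² + (-2.60)² + (0.14)² + (-0.69)² + (0.04)² + (1.09)² + (0.22)² = 19.8480.
Posterior: Inv-Gamma(5.73 + 11/2, 15.11 + 19.8480/2) = Inv-Gamma(11.23, 25.03400).
Mode = β/(α+1) = 25.03400/12.23 = 2.0469.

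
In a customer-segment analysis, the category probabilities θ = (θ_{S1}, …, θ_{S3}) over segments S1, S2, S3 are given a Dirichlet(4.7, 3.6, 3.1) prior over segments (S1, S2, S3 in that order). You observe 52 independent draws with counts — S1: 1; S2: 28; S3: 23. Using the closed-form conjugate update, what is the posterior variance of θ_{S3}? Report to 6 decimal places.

0.003761

The Dirichlet prior is conjugate to the Multinomial likelihood: each posterior αⱼ = prior αⱼ + observed count nⱼ.
Posterior concentration: (5.7, 31.6, 26.1), total = 63.4.
Var[θ_j] = α_j(Σα−α_j)/((Σα)²(Σα+1)) = 26.1·37.3/(63.4²·64.4) = 0.003761.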